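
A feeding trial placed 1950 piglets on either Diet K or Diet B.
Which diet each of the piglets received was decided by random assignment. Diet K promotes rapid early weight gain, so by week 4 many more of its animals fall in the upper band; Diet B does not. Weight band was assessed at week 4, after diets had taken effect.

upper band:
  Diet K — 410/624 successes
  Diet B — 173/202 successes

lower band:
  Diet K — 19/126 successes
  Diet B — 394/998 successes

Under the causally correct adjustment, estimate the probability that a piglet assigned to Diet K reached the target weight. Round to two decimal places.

0.57

Week-4 weight band lies on the pathway diet → week-4 weight band → outcome, so adjusting for it blocks the indirect effect. For the total causal effect of diet, use the unadjusted pooled rates.
So P(outcome | do(Diet K)) is just the pooled rate for Diet K: 429/750 = 0.572.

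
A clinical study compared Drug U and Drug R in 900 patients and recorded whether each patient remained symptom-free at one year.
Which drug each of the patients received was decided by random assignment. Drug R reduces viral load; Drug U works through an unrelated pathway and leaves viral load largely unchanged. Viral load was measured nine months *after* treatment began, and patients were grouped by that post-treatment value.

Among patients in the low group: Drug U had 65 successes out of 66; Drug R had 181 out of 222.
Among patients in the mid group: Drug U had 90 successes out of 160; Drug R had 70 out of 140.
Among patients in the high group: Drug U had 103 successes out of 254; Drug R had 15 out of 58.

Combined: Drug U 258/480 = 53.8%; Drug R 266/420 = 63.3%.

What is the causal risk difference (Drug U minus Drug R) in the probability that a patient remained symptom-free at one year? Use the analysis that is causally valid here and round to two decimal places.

Viral load here is a post-treatment variable shaped by the drug; conditioning on it would introduce bias rather than remove it. The overall comparison is the causal one.
The causal difference is the pooled difference: 0.537 − 0.633 = -0.096.

-0.10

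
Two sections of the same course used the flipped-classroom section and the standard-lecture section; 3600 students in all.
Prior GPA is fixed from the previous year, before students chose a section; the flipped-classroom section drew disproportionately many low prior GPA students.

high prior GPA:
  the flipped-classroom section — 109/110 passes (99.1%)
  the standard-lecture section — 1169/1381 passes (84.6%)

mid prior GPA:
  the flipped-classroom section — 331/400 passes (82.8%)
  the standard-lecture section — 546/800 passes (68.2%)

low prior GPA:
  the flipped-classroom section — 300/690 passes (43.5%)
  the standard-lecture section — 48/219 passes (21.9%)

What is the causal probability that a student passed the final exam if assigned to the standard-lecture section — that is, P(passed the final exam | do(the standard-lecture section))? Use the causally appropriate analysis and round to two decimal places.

Prior GPA band satisfies the back-door criterion: it is not a descendant of the teaching method, and it blocks the spurious path from teaching method to outcome. Adjusting for it (i.e., using the within-prior GPA band rates) gives the causal effect.
Standardising the standard-lecture section to the population prior GPA band mix: 0.414·1169/1381 + 0.333·546/800 + 0.253·48/219 = 0.633.

0.63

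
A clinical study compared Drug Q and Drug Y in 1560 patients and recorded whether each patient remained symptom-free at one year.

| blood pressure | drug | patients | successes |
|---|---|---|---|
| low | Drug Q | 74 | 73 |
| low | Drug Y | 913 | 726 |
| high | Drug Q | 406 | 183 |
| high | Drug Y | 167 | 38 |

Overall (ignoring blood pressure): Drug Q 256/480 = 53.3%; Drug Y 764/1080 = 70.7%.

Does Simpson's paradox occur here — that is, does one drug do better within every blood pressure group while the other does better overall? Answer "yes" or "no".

yes

Within each blood pressure level (low 98.6% vs 79.5%; high 45.1% vs 22.8%), Drug Q has the higher rate every time. Pooled: 53.3% vs 70.7% — Drug Y has the higher rate overall. The two comparisons disagree.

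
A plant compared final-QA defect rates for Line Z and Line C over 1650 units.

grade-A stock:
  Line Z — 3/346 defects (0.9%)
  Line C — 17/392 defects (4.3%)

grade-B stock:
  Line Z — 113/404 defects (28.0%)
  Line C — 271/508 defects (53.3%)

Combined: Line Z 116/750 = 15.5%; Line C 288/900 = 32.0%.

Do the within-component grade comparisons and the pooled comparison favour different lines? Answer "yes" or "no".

no

Within each component grade level (grade-A stock 0.9% vs 4.3%; grade-B stock 28.0% vs 53.3%), Line Z has the lower rate every time. Pooled: 15.5% vs 32.0% — Line Z has the lower rate overall. They agree.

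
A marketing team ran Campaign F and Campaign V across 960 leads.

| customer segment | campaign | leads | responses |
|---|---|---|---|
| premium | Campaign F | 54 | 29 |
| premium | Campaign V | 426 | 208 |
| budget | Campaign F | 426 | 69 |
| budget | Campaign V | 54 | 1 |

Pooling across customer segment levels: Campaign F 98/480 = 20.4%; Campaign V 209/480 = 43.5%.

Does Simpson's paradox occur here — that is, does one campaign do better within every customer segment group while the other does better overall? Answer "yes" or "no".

yes

Within each customer segment level (premium 53.7% vs 48.8%; budget 16.2% vs 1.9%), Campaign F has the higher rate every time. Pooled: 20.4% vs 43.5% — Campaign V has the higher rate overall. The two comparisons disagree.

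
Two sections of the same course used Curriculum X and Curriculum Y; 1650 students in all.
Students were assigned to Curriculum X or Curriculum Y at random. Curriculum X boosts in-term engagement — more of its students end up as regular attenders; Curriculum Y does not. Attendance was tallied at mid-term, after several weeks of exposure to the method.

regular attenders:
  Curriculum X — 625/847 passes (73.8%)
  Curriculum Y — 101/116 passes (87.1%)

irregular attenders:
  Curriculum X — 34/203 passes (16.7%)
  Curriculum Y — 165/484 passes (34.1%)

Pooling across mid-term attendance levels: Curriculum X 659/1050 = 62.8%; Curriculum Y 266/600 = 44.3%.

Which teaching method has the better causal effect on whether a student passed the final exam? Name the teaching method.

Within every mid-term attendance level Curriculum Y has the higher rate, yet pooled Curriculum X does — Simpson's reversal.
Mid-term attendance is recorded after the teaching method and is itself shifted by it — it sits on the causal path from teaching method to outcome. Conditioning on a mediator would strip out part of the effect we want; the pooled comparison gives the total causal effect.
Pooled: Curriculum X 62.8% vs Curriculum Y 44.3%; Curriculum X is higher overall.

Curriculum X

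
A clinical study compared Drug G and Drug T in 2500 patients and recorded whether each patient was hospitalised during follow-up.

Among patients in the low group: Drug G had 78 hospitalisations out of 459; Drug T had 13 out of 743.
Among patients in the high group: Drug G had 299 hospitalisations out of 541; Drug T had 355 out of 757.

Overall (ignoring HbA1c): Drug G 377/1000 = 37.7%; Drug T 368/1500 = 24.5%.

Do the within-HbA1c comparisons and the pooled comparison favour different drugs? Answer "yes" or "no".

no

Within each HbA1c level (low 17.0% vs 1.7%; high 55.3% vs 46.9%), Drug T has the lower rate every time. Pooled: 37.7% vs 24.5% — Drug T has the lower rate overall. They agree.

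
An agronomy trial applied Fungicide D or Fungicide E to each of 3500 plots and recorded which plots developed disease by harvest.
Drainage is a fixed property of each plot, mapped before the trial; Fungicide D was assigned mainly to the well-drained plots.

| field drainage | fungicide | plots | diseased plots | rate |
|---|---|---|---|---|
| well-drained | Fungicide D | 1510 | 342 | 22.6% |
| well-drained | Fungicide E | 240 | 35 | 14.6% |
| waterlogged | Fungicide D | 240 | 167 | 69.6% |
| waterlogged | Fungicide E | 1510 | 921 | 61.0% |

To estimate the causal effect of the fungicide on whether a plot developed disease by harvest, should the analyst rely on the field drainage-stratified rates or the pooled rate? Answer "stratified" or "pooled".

stratified

Field drainage is set before the fungicide has any effect — it is not caused by the fungicide — and it independently drives the outcome. That makes it a confounder, so the causal comparison is within field drainage levels.
Within each level — well-drained: 22.6% vs 14.6%; waterlogged: 69.6% vs 61.0% — Fungicide E is lower every time.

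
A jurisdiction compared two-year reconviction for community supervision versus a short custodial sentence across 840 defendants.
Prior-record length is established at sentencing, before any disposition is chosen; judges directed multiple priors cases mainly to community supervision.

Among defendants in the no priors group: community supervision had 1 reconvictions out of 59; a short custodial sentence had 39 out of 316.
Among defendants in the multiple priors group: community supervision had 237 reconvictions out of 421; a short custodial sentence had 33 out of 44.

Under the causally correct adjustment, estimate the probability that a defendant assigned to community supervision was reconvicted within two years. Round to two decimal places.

The imbalance in prior-record length arose from how defendants were allocated, not from anything the disposition did; and prior-record length independently affects the outcome. The pooled gap is confounded — condition on prior-record length.
Standardising community supervision to the population prior-record length mix: 0.446·1/59 + 0.554·237/421 = 0.319.

0.32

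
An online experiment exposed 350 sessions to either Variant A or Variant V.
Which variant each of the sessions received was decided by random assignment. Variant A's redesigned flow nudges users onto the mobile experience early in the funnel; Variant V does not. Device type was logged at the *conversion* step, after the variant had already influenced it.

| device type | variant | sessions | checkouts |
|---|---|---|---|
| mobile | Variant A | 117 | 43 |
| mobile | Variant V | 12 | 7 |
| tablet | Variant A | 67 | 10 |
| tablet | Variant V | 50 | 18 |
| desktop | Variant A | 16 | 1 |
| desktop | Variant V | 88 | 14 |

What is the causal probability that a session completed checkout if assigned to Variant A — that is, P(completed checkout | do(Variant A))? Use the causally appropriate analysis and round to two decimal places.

The device type-specific comparison favours Variant V throughout, but the pooled figures favour Variant A. The question is whether to condition on device type.
Device type is downstream of the variant. One should not condition on a consequence of treatment, so the overall rates are the right comparison.
So P(outcome | do(Variant A)) is just the pooled rate for Variant A: 54/200 = 0.270.

0.27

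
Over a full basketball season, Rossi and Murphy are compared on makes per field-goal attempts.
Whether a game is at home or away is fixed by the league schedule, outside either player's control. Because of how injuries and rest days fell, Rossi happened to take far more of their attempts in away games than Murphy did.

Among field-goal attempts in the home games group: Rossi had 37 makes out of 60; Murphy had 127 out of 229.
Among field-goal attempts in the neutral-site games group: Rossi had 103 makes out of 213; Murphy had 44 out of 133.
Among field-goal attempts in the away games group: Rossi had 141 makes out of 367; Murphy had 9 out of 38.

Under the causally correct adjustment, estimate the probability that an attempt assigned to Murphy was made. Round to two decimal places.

The stratified and pooled comparisons disagree (Rossi wins within each game venue; Murphy wins overall), so the answer turns on the causal role of game venue.
Game venue differs across players for reasons unrelated to any effect of the player itself, and it separately predicts the outcome — a classic confounder. We must compare within game venue levels.
Standardising Murphy to the population game venue mix: 0.278·127/229 + 0.333·44/133 + 0.389·9/38 = 0.356.

0.36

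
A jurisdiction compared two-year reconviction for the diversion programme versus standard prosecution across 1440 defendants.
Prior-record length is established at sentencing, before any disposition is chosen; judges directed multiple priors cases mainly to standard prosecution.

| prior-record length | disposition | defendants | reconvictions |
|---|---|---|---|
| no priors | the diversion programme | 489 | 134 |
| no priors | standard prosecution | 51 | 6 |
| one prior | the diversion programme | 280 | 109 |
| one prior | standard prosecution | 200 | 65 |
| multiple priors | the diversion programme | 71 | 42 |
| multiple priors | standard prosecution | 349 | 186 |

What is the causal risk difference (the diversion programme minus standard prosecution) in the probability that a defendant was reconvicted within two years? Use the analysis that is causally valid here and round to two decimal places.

standard prosecution is lower inside every prior-record length stratum but the diversion programme is lower in aggregate. Whether to stratify depends on how prior-record length relates to the disposition.
Prior-record length satisfies the back-door criterion: it is not a descendant of the disposition, and it blocks the spurious path from disposition to outcome. Adjusting for it (i.e., using the within-prior-record length rates) gives the causal effect.
Adjusting over the population distribution of prior-record length: 0.375·(0.274−0.118) + 0.333·(0.389−0.325) + 0.292·(0.592−0.533) = +0.097.

+0.10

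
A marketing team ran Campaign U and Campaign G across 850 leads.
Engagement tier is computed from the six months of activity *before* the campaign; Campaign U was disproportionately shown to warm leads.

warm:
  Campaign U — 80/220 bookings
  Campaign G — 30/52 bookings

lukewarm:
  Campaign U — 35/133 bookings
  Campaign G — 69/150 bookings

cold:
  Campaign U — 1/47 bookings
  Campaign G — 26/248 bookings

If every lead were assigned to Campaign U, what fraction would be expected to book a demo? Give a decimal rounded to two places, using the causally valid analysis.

0.21

Here engagement tier is a common cause — it drives both which campaign a case falls under and the outcome. The crude comparison mixes populations; the stratum-specific rates are the causally relevant ones.
Standardising Campaign U to the population engagement tier mix: 0.320·80/220 + 0.333·35/133 + 0.347·1/47 = 0.211.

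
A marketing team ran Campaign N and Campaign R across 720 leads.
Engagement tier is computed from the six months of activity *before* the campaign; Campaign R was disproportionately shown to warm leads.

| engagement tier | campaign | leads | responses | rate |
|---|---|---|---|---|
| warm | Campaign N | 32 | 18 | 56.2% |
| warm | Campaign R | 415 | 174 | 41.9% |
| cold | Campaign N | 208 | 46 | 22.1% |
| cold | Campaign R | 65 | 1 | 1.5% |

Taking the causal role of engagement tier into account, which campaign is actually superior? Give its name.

The engagement tier-specific comparison favours Campaign N throughout, but the pooled figures favour Campaign R. The question is whether to condition on engagement tier.
Since engagement tier is a pre-existing factor (not a product of the campaign) and it affects the outcome on its own, it is a confounder. The stratified rates, not the pooled rate, identify the causal effect.
Within each level — warm: 56.2% vs 41.9%; cold: 22.1% vs 1.5% — Campaign N is higher every time.

Campaign N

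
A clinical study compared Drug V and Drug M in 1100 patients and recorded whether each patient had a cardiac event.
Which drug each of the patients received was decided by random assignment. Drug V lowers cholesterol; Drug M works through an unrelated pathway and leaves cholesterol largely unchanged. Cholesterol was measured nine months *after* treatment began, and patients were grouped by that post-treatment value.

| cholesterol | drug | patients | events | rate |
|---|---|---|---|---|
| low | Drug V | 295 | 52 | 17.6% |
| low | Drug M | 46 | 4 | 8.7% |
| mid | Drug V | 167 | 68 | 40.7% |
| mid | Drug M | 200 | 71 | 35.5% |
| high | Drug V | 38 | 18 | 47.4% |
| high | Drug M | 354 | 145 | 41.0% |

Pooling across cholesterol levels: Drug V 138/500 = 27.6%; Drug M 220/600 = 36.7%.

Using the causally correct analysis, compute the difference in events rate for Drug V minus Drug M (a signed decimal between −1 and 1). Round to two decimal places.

Cholesterol is recorded after the drug and is itself shifted by it — it sits on the causal path from drug to outcome. Conditioning on a mediator would strip out part of the effect we want; the pooled comparison gives the total causal effect.
The causal difference is the pooled difference: 0.276 − 0.367 = -0.091.

-0.09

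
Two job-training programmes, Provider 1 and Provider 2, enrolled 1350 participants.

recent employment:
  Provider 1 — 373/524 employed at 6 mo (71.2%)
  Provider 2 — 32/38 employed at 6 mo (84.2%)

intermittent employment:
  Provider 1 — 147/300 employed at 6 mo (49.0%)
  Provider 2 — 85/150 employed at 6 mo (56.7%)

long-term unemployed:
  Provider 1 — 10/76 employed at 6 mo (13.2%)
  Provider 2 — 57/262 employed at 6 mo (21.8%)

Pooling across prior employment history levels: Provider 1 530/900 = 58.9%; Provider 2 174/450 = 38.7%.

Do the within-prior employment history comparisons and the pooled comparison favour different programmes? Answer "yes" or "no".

Within each prior employment history level (recent employment 71.2% vs 84.2%; intermittent employment 49.0% vs 56.7%; long-term unemployed 13.2% vs 21.8%), Provider 2 has the higher rate every time. Pooled: 58.9% vs 38.7% — Provider 1 has the higher rate overall. The two comparisons disagree.

yes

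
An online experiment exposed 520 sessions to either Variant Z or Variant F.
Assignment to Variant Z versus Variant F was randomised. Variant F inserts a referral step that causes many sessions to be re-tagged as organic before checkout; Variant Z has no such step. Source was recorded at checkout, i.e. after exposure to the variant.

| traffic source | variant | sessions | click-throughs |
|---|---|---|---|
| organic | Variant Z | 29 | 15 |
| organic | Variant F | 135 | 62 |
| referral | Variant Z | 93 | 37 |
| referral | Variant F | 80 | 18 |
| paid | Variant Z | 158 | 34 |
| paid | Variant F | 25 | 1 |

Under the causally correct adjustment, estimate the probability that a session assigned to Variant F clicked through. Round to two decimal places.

0.34

The stratified and pooled comparisons disagree (Variant Z wins within each traffic source; Variant F wins overall), so the answer turns on the causal role of traffic source.
Traffic source is downstream of the variant. One should not condition on a consequence of treatment, so the overall rates are the right comparison.
So P(outcome | do(Variant F)) is just the pooled rate for Variant F: 81/240 = 0.338.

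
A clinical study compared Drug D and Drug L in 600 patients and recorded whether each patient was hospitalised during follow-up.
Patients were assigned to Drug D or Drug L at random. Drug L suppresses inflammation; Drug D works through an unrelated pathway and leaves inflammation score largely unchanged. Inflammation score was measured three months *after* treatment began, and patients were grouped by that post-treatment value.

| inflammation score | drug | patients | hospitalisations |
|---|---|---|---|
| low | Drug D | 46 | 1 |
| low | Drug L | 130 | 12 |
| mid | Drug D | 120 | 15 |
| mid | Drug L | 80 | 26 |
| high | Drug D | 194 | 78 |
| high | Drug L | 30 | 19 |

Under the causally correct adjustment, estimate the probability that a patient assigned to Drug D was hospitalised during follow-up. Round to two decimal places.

0.26

Because the drug influences inflammation score, inflammation score is a post-treatment mediator, not a confounder. Stratifying on it would bias the estimate; the causal effect is the crude pooled difference.
So P(outcome | do(Drug D)) is just the pooled rate for Drug D: 94/360 = 0.261.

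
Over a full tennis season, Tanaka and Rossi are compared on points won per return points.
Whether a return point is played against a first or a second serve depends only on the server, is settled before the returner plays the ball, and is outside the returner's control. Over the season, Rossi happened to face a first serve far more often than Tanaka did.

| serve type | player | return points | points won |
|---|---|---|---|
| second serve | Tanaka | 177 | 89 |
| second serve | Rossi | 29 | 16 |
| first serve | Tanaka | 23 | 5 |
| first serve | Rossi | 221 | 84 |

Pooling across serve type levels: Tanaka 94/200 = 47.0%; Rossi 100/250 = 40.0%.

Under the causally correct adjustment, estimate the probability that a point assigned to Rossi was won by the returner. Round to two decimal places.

0.46

Here serve type is a common cause — it drives both which player a case falls under and the outcome. The crude comparison mixes populations; the stratum-specific rates are the causally relevant ones.
Standardising Rossi to the population serve type mix: 0.458·16/29 + 0.542·84/221 = 0.459.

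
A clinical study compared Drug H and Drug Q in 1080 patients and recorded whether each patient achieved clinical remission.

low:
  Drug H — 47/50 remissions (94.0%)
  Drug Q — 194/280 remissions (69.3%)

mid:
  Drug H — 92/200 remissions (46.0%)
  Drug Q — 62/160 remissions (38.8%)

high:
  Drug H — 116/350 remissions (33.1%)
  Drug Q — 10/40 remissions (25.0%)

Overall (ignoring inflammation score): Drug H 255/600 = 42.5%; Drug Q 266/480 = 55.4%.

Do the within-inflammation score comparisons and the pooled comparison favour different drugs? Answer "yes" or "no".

Within each inflammation score level (low 94.0% vs 69.3%; mid 46.0% vs 38.8%; high 33.1% vs 25.0%), Drug H has the higher rate every time. Pooled: 42.5% vs 55.4% — Drug Q has the higher rate overall. The two comparisons disagree.

yes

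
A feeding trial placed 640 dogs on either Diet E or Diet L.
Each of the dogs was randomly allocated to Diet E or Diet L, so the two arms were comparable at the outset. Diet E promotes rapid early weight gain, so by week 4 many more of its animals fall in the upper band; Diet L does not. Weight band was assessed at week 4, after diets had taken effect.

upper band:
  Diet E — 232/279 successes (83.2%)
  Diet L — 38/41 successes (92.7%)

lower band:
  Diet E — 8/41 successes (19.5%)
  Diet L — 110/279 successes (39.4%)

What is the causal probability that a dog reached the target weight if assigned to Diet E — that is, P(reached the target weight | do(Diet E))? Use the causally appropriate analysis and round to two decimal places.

0.75

Week-4 weight band lies on the pathway diet → week-4 weight band → outcome, so adjusting for it blocks the indirect effect. For the total causal effect of diet, use the unadjusted pooled rates.
So P(outcome | do(Diet E)) is just the pooled rate for Diet E: 240/320 = 0.750.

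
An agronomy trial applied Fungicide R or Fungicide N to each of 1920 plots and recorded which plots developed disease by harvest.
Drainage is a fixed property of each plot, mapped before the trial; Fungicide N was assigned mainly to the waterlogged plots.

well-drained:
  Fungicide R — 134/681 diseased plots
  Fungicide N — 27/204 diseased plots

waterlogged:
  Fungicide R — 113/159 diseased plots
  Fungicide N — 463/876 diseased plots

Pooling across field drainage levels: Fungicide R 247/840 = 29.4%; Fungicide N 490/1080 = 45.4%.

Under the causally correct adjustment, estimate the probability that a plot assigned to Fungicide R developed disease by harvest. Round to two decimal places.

0.47

Since field drainage is a pre-existing factor (not a product of the fungicide) and it affects the outcome on its own, it is a confounder. The stratified rates, not the pooled rate, identify the causal effect.
Standardising Fungicide R to the population field drainage mix: 0.461·134/681 + 0.539·113/159 = 0.474.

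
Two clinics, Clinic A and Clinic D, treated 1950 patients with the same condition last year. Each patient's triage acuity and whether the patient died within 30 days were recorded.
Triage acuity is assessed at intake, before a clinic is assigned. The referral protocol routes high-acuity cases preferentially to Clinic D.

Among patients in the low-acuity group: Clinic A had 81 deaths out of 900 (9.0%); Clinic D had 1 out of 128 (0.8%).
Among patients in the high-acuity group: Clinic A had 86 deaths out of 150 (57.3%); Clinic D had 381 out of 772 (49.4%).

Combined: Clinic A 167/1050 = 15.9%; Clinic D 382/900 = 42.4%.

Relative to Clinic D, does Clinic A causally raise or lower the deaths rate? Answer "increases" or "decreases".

increases

The imbalance in triage acuity arose from how patients were allocated, not from anything the clinic did; and triage acuity independently affects the outcome. The pooled gap is confounded — condition on triage acuity.
Within each level — low-acuity: 9.0% vs 0.8%; high-acuity: 57.3% vs 49.4% — Clinic D is lower every time.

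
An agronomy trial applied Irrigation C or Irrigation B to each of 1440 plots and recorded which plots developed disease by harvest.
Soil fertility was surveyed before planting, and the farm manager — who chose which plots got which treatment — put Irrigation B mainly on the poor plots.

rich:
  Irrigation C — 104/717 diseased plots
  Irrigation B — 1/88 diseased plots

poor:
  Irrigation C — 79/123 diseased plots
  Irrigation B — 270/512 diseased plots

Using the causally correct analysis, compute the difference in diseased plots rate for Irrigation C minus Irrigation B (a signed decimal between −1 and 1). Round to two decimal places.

Within every soil fertility level Irrigation B has the lower rate, yet pooled Irrigation C does — Simpson's reversal.
The imbalance in soil fertility arose from how plots were allocated, not from anything the irrigation did; and soil fertility independently affects the outcome. The pooled gap is confounded — condition on soil fertility.
Adjusting over the population distribution of soil fertility: 0.559·(0.145−0.011) + 0.441·(0.642−0.527) = +0.125.

+0.13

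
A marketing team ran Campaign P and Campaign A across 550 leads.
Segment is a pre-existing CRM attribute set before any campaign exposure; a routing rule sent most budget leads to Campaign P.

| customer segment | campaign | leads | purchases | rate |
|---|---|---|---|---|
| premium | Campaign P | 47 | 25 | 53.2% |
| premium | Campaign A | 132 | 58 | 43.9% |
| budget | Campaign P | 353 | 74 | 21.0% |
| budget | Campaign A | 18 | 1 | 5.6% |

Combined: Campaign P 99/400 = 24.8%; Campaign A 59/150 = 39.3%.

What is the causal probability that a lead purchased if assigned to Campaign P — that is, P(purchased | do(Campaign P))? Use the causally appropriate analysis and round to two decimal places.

The stratified and pooled comparisons disagree (Campaign P wins within each customer segment; Campaign A wins overall), so the answer turns on the causal role of customer segment.
Customer segment is set before the campaign has any effect — it is not caused by the campaign — and it independently drives the outcome. That makes it a confounder, so the causal comparison is within customer segment levels.
Standardising Campaign P to the population customer segment mix: 0.325·25/47 + 0.675·74/353 = 0.315.

0.31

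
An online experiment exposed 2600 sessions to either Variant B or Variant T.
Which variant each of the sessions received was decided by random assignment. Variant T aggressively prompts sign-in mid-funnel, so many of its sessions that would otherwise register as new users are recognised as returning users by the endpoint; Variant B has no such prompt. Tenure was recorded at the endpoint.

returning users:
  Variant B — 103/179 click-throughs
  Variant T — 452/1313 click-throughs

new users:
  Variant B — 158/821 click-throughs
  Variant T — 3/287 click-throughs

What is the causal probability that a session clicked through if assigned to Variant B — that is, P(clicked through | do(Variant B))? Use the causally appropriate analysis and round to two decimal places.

0.26

User tenure is recorded after the variant and is itself shifted by it — it sits on the causal path from variant to outcome. Conditioning on a mediator would strip out part of the effect we want; the pooled comparison gives the total causal effect.
So P(outcome | do(Variant B)) is just the pooled rate for Variant B: 261/1000 = 0.261.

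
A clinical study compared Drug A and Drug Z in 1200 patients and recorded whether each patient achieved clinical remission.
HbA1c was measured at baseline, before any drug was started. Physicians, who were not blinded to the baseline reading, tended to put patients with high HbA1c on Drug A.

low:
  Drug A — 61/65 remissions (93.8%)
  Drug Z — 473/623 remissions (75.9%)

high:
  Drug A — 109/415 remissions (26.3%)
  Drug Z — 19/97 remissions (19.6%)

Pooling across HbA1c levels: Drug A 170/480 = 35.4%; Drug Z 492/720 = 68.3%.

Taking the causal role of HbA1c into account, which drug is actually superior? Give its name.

The stratified and pooled comparisons disagree (Drug A wins within each HbA1c; Drug Z wins overall), so the answer turns on the causal role of HbA1c.
HbA1c satisfies the back-door criterion: it is not a descendant of the drug, and it blocks the spurious path from drug to outcome. Adjusting for it (i.e., using the within-HbA1c rates) gives the causal effect.
Within each level — low: 93.8% vs 75.9%; high: 26.3% vs 19.6% — Drug A is higher every time.

Drug A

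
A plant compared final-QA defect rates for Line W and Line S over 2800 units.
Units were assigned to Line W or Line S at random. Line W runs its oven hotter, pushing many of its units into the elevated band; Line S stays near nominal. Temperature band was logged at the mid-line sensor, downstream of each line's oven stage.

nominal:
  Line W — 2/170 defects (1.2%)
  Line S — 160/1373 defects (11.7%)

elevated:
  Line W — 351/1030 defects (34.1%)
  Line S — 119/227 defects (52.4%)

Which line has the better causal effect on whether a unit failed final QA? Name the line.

Within every in-process temperature band level Line W has the lower rate, yet pooled Line S does — Simpson's reversal.
Stratifying would compare lines among units the lines themselves sorted into in-process temperature band groups — a form of selection on an intermediate. The unconditioned pooled rates give the total causal effect.
Pooled: Line W 29.4% vs Line S 17.4%; Line S is lower overall.

Line S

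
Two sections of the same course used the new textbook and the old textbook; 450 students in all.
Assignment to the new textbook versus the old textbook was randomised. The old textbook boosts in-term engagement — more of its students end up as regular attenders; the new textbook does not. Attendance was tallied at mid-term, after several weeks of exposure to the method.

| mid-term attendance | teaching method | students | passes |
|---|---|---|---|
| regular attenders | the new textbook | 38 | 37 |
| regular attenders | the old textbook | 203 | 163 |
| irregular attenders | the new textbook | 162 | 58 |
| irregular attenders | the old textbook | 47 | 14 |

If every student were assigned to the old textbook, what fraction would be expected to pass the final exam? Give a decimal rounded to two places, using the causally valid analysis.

The mid-term attendance-specific comparison favours the new textbook throughout, but the pooled figures favour the old textbook. The question is whether to condition on mid-term attendance.
The distribution of mid-term attendance is itself part of what the teaching method does — it is an intermediate outcome. Holding it fixed would remove that part of the effect; the total effect is the pooled difference.
So P(outcome | do(the old textbook)) is just the pooled rate for the old textbook: 177/250 = 0.708.

0.71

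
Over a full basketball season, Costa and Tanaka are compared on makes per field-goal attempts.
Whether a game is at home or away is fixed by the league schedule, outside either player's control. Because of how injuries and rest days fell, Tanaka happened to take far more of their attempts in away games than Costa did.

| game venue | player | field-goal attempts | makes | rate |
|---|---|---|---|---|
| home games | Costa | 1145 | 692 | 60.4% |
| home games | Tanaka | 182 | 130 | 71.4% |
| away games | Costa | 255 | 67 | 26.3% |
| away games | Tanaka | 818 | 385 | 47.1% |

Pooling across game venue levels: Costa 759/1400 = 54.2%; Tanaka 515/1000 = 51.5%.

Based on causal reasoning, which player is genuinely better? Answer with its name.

Tanaka

Here game venue is a common cause — it drives both which player a case falls under and the outcome. The crude comparison mixes populations; the stratum-specific rates are the causally relevant ones.
Within each level — home games: 60.4% vs 71.4%; away games: 26.3% vs 47.1% — Tanaka is higher every time.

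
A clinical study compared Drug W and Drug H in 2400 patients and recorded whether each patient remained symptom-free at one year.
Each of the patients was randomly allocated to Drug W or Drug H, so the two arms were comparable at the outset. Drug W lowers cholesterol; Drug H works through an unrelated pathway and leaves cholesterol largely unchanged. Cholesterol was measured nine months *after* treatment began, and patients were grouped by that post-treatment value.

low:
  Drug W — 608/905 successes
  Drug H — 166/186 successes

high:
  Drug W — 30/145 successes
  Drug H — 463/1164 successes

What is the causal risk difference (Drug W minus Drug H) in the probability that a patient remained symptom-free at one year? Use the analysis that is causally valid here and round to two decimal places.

Cholesterol is downstream of the drug. One should not condition on a consequence of treatment, so the overall rates are the right comparison.
The causal difference is the pooled difference: 0.608 − 0.466 = +0.142.

+0.14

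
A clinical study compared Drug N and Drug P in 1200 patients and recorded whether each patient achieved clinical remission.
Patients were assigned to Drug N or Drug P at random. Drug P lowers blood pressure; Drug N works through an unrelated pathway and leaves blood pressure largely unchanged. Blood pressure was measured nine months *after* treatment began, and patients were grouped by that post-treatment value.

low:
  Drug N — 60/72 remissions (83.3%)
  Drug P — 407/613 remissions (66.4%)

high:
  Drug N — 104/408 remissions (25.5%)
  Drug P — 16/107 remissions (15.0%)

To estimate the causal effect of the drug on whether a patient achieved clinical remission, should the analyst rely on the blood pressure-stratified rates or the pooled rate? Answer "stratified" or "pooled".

The stratified and pooled comparisons disagree (Drug N wins within each blood pressure; Drug P wins overall), so the answer turns on the causal role of blood pressure.
The distribution of blood pressure is itself part of what the drug does — it is an intermediate outcome. Holding it fixed would remove that part of the effect; the total effect is the pooled difference.
Pooled: Drug N 34.2% vs Drug P 58.8%; Drug P is higher overall.

pooled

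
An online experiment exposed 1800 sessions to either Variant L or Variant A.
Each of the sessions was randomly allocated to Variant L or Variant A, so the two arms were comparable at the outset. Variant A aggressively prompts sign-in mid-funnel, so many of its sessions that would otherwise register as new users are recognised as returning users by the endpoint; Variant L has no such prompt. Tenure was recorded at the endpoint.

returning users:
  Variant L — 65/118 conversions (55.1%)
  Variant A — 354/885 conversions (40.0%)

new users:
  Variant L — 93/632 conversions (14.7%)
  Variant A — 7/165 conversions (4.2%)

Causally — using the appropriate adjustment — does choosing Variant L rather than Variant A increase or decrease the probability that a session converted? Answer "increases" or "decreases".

decreases

Stratifying would compare variants among sessions the variants themselves sorted into user tenure groups — a form of selection on an intermediate. The unconditioned pooled rates give the total causal effect.
Pooled: Variant L 21.1% vs Variant A 34.4%; Variant A is higher overall.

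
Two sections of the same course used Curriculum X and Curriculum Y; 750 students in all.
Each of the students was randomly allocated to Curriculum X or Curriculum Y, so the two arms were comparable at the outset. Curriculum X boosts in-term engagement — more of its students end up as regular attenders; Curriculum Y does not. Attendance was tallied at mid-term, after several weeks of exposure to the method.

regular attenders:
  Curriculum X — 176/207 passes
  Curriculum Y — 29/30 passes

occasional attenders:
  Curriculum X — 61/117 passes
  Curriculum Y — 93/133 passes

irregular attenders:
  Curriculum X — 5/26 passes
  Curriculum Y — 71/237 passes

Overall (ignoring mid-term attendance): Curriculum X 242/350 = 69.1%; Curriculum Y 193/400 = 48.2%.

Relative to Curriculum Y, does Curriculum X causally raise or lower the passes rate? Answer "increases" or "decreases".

The mid-term attendance-specific comparison favours Curriculum Y throughout, but the pooled figures favour Curriculum X. The question is whether to condition on mid-term attendance.
Stratifying would compare teaching methods among students the teaching methods themselves sorted into mid-term attendance groups — a form of selection on an intermediate. The unconditioned pooled rates give the total causal effect.
Pooled: Curriculum X 69.1% vs Curriculum Y 48.2%; Curriculum X is higher overall.

increases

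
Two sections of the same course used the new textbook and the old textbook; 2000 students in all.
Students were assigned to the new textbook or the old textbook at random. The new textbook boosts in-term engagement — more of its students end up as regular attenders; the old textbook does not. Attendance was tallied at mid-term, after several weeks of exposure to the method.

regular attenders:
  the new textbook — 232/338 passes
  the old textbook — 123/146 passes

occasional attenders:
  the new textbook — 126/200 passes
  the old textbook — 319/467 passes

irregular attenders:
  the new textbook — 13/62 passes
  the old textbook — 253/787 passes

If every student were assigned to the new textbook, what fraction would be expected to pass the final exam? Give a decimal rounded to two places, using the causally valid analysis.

0.62

The mid-term attendance-specific comparison favours the old textbook throughout, but the pooled figures favour the new textbook. The question is whether to condition on mid-term attendance.
Because the teaching method influences mid-term attendance, mid-term attendance is a post-treatment mediator, not a confounder. Stratifying on it would bias the estimate; the causal effect is the crude pooled difference.
So P(outcome | do(the new textbook)) is just the pooled rate for the new textbook: 371/600 = 0.618.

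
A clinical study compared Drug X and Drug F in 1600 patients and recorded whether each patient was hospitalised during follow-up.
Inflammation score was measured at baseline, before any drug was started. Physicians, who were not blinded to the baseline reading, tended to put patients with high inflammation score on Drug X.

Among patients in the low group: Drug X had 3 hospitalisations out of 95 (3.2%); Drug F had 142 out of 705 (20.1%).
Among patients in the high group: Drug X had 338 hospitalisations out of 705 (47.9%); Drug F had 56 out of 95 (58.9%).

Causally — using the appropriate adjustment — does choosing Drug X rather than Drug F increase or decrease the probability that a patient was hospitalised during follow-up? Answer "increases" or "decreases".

decreases

Inflammation score satisfies the back-door criterion: it is not a descendant of the drug, and it blocks the spurious path from drug to outcome. Adjusting for it (i.e., using the within-inflammation score rates) gives the causal effect.
Within each level — low: 3.2% vs 20.1%; high: 47.9% vs 58.9% — Drug X is lower every time.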